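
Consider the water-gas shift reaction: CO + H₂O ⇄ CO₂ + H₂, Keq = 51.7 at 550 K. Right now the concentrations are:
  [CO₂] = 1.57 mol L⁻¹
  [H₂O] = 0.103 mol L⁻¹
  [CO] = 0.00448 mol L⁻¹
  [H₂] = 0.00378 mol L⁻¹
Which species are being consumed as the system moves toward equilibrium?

CO, H₂O (reactants)

Q = [CO₂]·[H₂] / ([CO]·[H₂O]) = (1.57)·(0.00378) / ((0.00448)·(0.103)) = 12.9
Q = 12.9 < Keq = 51.7: net forward reaction.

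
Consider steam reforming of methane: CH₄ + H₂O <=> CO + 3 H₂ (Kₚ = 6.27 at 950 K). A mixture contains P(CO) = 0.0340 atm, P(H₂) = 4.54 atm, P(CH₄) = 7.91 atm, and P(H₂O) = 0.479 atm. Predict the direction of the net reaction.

toward products

Qₚ = P(CO)·P(H₂)³ / (P(CH₄)·P(H₂O)) = (0.0340)·(4.54)³ / ((7.91)·(0.479)) = 0.840
Qₚ = 0.840 < Kₚ = 6.27, so the forward reaction proceeds.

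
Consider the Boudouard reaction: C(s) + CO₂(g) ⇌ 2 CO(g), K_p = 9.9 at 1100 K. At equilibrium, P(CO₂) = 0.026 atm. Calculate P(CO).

(C is a pure solid — omitted from K_p.)
At equilibrium, K_p = P(CO)² / P(CO₂) = 9.9.
(P(CO))² / (0.026) = 9.9
P(CO)² = 0.257 ⇒ P(CO) = 0.51 atm

P(CO) = 0.51 atm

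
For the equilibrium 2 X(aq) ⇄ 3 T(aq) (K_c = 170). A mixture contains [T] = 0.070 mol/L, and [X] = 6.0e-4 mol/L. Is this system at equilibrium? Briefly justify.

no; Q > K, reaction proceeds in reverse

Q_c = [T]³ / [X]² = (0.070)³ / (6.0e-4)² = 950
Q_c = 950 > K_c = 170: net reverse reaction.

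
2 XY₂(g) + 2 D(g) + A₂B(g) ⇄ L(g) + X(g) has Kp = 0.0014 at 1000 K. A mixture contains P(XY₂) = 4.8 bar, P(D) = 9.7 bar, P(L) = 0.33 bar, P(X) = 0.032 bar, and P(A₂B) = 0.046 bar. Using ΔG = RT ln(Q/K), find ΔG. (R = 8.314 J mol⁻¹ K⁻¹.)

Qp = P(L)·P(X) / (P(XY₂)²·P(D)²·P(A₂B)) = (0.33)·(0.032) / ((4.8)²·(9.7)²·(0.046)) = 1.06×10⁻⁴
ΔG = RT ln(Qp/Kp) = (8.314 J mol⁻¹ K⁻¹)(1000 K) × ln(1.06×10⁻⁴/0.0014)
   = (8.314 kJ/mol)(-2.581) = -21.5 kJ/mol
ΔG < 0, so the forward reaction is spontaneous (proceeds forward).

ΔG = -21.5 kJ/mol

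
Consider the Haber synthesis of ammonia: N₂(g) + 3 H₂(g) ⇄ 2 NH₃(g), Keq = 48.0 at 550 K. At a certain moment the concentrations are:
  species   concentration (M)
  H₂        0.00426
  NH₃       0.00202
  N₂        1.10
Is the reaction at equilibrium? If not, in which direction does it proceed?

at equilibrium

Q = [NH₃]² / ([N₂]·[H₂]³) = (0.00202)² / ((1.10)·(0.00426)³) = 48.0
Q = 48.0 = Keq, so the system is already at equilibrium.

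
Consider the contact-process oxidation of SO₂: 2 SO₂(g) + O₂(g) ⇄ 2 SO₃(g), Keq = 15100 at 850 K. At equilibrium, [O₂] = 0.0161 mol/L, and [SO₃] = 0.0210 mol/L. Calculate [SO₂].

At equilibrium, Keq = [SO₃]² / ([SO₂]²·[O₂]) = 15100.
(0.0210)² / (([SO₂])²·(0.0161)) = 15100
[SO₂]² = 1.81×10⁻⁶ ⇒ [SO₂] = 0.00135 mol/L

[SO₂] = 0.00135 mol/L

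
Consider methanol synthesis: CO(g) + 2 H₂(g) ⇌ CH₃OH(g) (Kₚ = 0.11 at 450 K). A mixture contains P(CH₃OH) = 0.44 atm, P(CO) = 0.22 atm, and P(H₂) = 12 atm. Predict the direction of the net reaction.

toward products

Qₚ = P(CH₃OH) / (P(CO)·P(H₂)²) = (0.44) / ((0.22)·(12)²) = 0.014
Qₚ = 0.014 < Kₚ = 0.11, so the forward reaction proceeds.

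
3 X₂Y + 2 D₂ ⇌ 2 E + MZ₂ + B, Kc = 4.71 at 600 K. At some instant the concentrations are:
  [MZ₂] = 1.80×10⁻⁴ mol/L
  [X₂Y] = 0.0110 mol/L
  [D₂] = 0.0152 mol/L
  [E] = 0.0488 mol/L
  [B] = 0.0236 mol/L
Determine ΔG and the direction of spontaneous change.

ΔG = 9.70 kJ/mol; the forward reaction is non-spontaneous

Qc = [E]²·[MZ₂]·[B] / ([X₂Y]³·[D₂]²) = (0.0488)²·(1.80×10⁻⁴)·(0.0236) / ((0.0110)³·(0.0152)²) = 32.9
ΔG = RT ln(Qc/Kc) = (8.314 J mol⁻¹ K⁻¹)(600 K) × ln(32.9/4.71)
   = (4.988 kJ/mol)(1.944) = 9.70 kJ/mol
ΔG > 0, so the forward reaction is non-spontaneous (proceeds in reverse).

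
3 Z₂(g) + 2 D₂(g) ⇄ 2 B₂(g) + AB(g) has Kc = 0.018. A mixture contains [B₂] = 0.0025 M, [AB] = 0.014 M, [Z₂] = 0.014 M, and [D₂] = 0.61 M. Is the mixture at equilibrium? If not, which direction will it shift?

Qc = [B₂]²·[AB] / ([Z₂]³·[D₂]²) = (0.0025)²·(0.014) / ((0.014)³·(0.61)²) = 0.086
Qc = 0.086 > Kc = 0.018: net reverse reaction.

no; Q > K, reaction proceeds in reverse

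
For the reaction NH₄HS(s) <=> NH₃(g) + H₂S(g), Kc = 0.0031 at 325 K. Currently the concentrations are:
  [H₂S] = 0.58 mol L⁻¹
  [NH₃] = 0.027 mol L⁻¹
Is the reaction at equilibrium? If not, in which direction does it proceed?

reverse (toward reactants)

(NH₄HS is a pure solid — omitted from Qc.)
Qc = [NH₃]·[H₂S] = (0.027)·(0.58) = 0.016
Qc = 0.016 > Kc = 0.0031, so the reverse reaction proceeds.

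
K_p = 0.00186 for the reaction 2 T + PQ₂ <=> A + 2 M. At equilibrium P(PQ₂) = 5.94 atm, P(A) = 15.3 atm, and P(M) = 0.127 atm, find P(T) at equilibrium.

P(T) = 4.73 atm

At equilibrium, K_p = P(A)·P(M)² / (P(T)²·P(PQ₂)) = 0.00186.
(15.3)·(0.127)² / ((P(T))²·(5.94)) = 0.00186
P(T)² = 22.3 ⇒ P(T) = 4.73 atm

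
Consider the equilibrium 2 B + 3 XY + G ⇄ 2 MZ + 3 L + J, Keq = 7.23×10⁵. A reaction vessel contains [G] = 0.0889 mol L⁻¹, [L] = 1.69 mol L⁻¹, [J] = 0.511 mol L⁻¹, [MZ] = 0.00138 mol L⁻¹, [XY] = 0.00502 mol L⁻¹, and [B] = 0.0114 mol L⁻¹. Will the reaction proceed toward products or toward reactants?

reverse (toward reactants)

Q = [MZ]²·[L]³·[J] / ([B]²·[XY]³·[G]) = (0.00138)²·(1.69)³·(0.511) / ((0.0114)²·(0.00502)³·(0.0889)) = 3.21×10⁶
Q = 3.21×10⁶ > Keq = 7.23×10⁵, so the reverse reaction proceeds.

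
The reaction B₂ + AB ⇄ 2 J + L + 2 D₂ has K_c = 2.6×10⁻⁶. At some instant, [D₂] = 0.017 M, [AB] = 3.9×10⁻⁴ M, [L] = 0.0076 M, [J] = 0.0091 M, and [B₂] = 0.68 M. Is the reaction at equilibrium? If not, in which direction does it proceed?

to the right

Q_c = [J]²·[L]·[D₂]² / ([B₂]·[AB]) = (0.0091)²·(0.0076)·(0.017)² / ((0.68)·(3.9×10⁻⁴)) = 6.9×10⁻⁷
Q_c = 6.9×10⁻⁷ < K_c = 2.6×10⁻⁶, so the forward reaction proceeds.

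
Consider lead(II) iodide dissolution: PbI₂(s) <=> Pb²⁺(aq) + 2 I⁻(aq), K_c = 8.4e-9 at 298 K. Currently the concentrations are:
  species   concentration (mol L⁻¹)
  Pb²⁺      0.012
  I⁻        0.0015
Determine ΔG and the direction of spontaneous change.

(PbI₂ is a pure solid — omitted from Q_c.)
Q_c = [Pb²⁺]·[I⁻]² = (0.012)·(0.0015)² = 2.70e-8
ΔG = RT ln(Q_c/K_c) = (8.314 J mol⁻¹ K⁻¹)(298 K) × ln(2.70e-8/8.4e-9)
   = (2.478 kJ/mol)(1.168) = 2.89 kJ/mol
ΔG > 0, so the forward reaction is non-spontaneous (proceeds in reverse).

ΔG = 2.89 kJ/mol; the forward reaction is non-spontaneous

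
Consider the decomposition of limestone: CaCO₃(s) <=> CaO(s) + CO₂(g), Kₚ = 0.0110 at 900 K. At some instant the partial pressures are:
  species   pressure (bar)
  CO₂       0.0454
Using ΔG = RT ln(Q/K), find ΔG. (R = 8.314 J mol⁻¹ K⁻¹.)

(CaCO₃, CaO are pure solids — omitted from Qₚ.)
Qₚ = P(CO₂) = 0.0454
ΔG = RT ln(Qₚ/Kₚ) = (8.314 J mol⁻¹ K⁻¹)(900 K) × ln(0.0454/0.0110)
   = (7.483 kJ/mol)(1.418) = 10.6 kJ/mol
ΔG > 0, so the forward reaction is non-spontaneous (proceeds in reverse).

ΔG = 10.6 kJ/mol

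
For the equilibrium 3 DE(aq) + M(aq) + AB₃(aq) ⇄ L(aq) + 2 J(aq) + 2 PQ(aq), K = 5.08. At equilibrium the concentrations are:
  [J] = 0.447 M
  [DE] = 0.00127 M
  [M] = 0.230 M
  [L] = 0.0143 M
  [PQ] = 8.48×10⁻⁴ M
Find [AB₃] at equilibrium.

At equilibrium, K = [L]·[J]²·[PQ]² / ([DE]³·[M]·[AB₃]) = 5.08.
(0.0143)·(0.447)²·(8.48×10⁻⁴)² / ((0.00127)³·(0.230)·([AB₃])) = 5.08
[AB₃] = 0.858 M

[AB₃] = 0.858 M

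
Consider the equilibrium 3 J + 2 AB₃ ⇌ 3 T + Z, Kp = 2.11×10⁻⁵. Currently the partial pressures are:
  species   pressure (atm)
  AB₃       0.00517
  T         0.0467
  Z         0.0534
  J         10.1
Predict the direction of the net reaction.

Qp = P(T)³·P(Z) / (P(J)³·P(AB₃)²) = (0.0467)³·(0.0534) / ((10.1)³·(0.00517)²) = 1.97×10⁻⁴
Qp = 1.97×10⁻⁴ > Kp = 2.11×10⁻⁵, so the reverse reaction proceeds.

in the reverse direction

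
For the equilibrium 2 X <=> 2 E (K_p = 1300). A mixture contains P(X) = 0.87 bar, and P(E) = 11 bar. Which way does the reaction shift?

to the right

Q_p = P(E)² / P(X)² = (11)² / (0.87)² = 160
Q_p = 160 < K_p = 1300, so the forward reaction proceeds.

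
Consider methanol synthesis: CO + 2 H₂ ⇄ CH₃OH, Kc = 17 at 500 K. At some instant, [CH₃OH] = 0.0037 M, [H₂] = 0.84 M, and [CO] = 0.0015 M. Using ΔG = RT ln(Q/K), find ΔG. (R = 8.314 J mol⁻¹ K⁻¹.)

Qc = [CH₃OH] / ([CO]·[H₂]²) = (0.0037) / ((0.0015)·(0.84)²) = 3.50
ΔG = RT ln(Qc/Kc) = (8.314 J mol⁻¹ K⁻¹)(500 K) × ln(3.50/17)
   = (4.157 kJ/mol)(-1.580) = -6.57 kJ/mol
ΔG < 0, so the forward reaction is spontaneous (proceeds forward).

ΔG = -6.57 kJ/mol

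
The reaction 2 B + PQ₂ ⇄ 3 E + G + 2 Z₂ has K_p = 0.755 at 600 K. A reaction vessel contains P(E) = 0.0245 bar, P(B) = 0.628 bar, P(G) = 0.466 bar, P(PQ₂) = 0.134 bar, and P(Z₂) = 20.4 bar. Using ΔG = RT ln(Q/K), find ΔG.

Q_p = P(E)³·P(G)·P(Z₂)² / (P(B)²·P(PQ₂)) = (0.0245)³·(0.466)·(20.4)² / ((0.628)²·(0.134)) = 0.0540
ΔG = RT ln(Q_p/K_p) = (8.314 J mol⁻¹ K⁻¹)(600 K) × ln(0.0540/0.755)
   = (4.988 kJ/mol)(-2.638) = -13.2 kJ/mol
ΔG < 0, so the forward reaction is spontaneous (proceeds forward).

ΔG = -13.2 kJ/mol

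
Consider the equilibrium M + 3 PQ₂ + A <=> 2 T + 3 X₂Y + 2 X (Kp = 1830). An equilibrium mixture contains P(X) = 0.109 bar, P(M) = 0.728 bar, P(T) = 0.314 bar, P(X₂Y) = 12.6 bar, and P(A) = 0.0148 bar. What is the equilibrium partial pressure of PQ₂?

P(PQ₂) = 0.492 bar

At equilibrium, Kp = P(T)²·P(X₂Y)³·P(X)² / (P(M)·P(PQ₂)³·P(A)) = 1830.
(0.314)²·(12.6)³·(0.109)² / ((0.728)·(P(PQ₂))³·(0.0148)) = 1830
P(PQ₂)³ = 0.119 ⇒ P(PQ₂) = 0.492 bar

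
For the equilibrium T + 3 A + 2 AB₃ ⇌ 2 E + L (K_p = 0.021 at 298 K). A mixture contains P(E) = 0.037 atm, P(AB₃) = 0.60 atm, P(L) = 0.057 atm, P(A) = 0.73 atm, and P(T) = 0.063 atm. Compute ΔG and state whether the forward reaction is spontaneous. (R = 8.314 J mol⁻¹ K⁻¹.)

ΔG = -2.14 kJ/mol; the forward reaction is spontaneous

Q_p = P(E)²·P(L) / (P(T)·P(A)³·P(AB₃)²) = (0.037)²·(0.057) / ((0.063)·(0.73)³·(0.60)²) = 0.00884
ΔG = RT ln(Q_p/K_p) = (8.314 J mol⁻¹ K⁻¹)(298 K) × ln(0.00884/0.021)
   = (2.478 kJ/mol)(-0.8652) = -2.14 kJ/mol
ΔG < 0, so the forward reaction is spontaneous (proceeds forward).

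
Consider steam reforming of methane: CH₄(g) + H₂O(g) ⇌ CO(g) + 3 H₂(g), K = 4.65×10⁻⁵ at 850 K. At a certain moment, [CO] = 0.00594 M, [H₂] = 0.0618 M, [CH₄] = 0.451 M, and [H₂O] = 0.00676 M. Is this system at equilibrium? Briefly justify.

Q = [CO]·[H₂]³ / ([CH₄]·[H₂O]) = (0.00594)·(0.0618)³ / ((0.451)·(0.00676)) = 4.60×10⁻⁴
Q = 4.60×10⁻⁴ > K = 4.65×10⁻⁵: net reverse reaction.

no; Q > K, reaction proceeds in reverse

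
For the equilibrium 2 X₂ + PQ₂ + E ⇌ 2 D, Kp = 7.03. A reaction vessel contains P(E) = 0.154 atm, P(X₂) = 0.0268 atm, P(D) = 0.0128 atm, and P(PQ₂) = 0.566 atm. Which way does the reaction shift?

Qp = P(D)² / (P(X₂)²·P(PQ₂)·P(E)) = (0.0128)² / ((0.0268)²·(0.566)·(0.154)) = 2.62
Qp = 2.62 < Kp = 7.03, so the forward reaction proceeds.

in the forward direction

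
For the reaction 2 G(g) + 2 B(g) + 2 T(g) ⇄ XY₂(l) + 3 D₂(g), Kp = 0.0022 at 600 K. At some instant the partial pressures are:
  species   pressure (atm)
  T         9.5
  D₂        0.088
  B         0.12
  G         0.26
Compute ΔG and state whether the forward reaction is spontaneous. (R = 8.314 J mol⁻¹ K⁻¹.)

ΔG = 6.29 kJ/mol; the forward reaction is non-spontaneous

(XY₂ is a pure liquid — omitted from Qp.)
Qp = P(D₂)³ / (P(G)²·P(B)²·P(T)²) = (0.088)³ / ((0.26)²·(0.12)²·(9.5)²) = 0.00776
ΔG = RT ln(Qp/Kp) = (8.314 J mol⁻¹ K⁻¹)(600 K) × ln(0.00776/0.0022)
   = (4.988 kJ/mol)(1.261) = 6.29 kJ/mol
ΔG > 0, so the forward reaction is non-spontaneous (proceeds in reverse).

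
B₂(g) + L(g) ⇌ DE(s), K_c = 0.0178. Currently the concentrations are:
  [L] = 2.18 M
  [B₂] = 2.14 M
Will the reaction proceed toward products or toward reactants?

(DE is a pure solid — omitted from Q_c.)
Q_c = 1 / ([B₂]·[L]) = 1 / ((2.14)·(2.18)) = 0.214
Q_c = 0.214 > K_c = 0.0178, so the reverse reaction proceeds.

toward reactants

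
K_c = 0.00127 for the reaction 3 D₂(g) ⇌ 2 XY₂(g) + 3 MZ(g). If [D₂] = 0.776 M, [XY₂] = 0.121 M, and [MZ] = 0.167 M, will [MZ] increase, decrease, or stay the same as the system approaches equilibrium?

increase

Q_c = [XY₂]²·[MZ]³ / [D₂]³ = (0.121)²·(0.167)³ / (0.776)³ = 1.46e-4
Q_c = 1.46e-4 < K_c = 0.00127: net forward reaction.
MZ is a product, so it increases.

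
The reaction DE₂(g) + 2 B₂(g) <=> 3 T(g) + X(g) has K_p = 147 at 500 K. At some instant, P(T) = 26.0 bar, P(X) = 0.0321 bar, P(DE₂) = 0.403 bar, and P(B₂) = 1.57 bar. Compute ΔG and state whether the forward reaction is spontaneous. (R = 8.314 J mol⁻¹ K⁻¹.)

ΔG = 5.62 kJ/mol; the forward reaction is non-spontaneous

Q_p = P(T)³·P(X) / (P(DE₂)·P(B₂)²) = (26.0)³·(0.0321) / ((0.403)·(1.57)²) = 568
ΔG = RT ln(Q_p/K_p) = (8.314 J mol⁻¹ K⁻¹)(500 K) × ln(568/147)
   = (4.157 kJ/mol)(1.352) = 5.62 kJ/mol
ΔG > 0, so the forward reaction is non-spontaneous (proceeds in reverse).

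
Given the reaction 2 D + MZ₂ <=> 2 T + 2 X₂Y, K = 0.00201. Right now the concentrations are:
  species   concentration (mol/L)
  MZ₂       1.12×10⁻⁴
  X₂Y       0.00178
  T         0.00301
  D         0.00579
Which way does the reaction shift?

Q = [T]²·[X₂Y]² / ([D]²·[MZ₂]) = (0.00301)²·(0.00178)² / ((0.00579)²·(1.12×10⁻⁴)) = 0.00765
Q = 0.00765 > K = 0.00201, so the reverse reaction proceeds.

toward reactants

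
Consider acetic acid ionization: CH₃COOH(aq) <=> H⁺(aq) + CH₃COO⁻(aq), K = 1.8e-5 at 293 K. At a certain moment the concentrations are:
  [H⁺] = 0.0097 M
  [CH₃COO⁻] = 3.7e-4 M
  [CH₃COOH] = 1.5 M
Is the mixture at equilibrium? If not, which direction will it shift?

Q = [H⁺]·[CH₃COO⁻] / [CH₃COOH] = (0.0097)·(3.7e-4) / (1.5) = 2.4e-6
Q = 2.4e-6 < K = 1.8e-5: net forward reaction.

no; Q < K, reaction proceeds forward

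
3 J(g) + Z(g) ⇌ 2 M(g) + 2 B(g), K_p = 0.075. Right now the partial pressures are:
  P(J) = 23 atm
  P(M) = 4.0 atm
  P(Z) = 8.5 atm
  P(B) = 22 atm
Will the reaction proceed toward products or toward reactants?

no net change (already at equilibrium)

Q_p = P(M)²·P(B)² / (P(J)³·P(Z)) = (4.0)²·(22)² / ((23)³·(8.5)) = 0.075
Q_p = 0.075 = K_p, so the system is already at equilibrium.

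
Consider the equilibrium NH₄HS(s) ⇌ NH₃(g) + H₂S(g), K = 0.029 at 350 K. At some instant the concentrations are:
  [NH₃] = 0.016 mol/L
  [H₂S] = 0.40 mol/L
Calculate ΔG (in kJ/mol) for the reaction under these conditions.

ΔG = -4.40 kJ/mol

(NH₄HS is a pure solid — omitted from Q.)
Q = [NH₃]·[H₂S] = (0.016)·(0.40) = 0.00640
ΔG = RT ln(Q/K) = (8.314 J mol⁻¹ K⁻¹)(350 K) × ln(0.00640/0.029)
   = (2.910 kJ/mol)(-1.511) = -4.40 kJ/mol
ΔG < 0, so the forward reaction is spontaneous (proceeds forward).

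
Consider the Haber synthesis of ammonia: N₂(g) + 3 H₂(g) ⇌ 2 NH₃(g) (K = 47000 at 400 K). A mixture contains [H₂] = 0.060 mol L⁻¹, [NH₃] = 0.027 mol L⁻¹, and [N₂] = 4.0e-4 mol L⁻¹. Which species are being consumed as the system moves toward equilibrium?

Q = [NH₃]² / ([N₂]·[H₂]³) = (0.027)² / ((4.0e-4)·(0.060)³) = 8400
Q = 8400 < K = 47000: net forward reaction.

N₂, H₂ (reactants)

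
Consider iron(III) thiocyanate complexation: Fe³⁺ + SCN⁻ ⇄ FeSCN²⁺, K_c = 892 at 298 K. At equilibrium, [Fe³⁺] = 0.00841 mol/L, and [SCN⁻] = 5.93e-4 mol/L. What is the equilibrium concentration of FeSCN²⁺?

[FeSCN²⁺] = 0.00445 mol/L

At equilibrium, K_c = [FeSCN²⁺] / ([Fe³⁺]·[SCN⁻]) = 892.
([FeSCN²⁺]) / ((0.00841)·(5.93e-4)) = 892
[FeSCN²⁺] = 0.00445 mol/L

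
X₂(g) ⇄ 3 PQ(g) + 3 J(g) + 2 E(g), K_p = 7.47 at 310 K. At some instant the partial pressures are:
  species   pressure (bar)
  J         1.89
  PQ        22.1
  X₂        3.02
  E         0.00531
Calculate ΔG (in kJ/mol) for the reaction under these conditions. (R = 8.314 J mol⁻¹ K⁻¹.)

Q_p = P(PQ)³·P(J)³·P(E)² / P(X₂) = (22.1)³·(1.89)³·(0.00531)² / (3.02) = 0.680
ΔG = RT ln(Q_p/K_p) = (8.314 J mol⁻¹ K⁻¹)(310 K) × ln(0.680/7.47)
   = (2.577 kJ/mol)(-2.397) = -6.18 kJ/mol
ΔG < 0, so the forward reaction is spontaneous (proceeds forward).

ΔG = -6.18 kJ/mol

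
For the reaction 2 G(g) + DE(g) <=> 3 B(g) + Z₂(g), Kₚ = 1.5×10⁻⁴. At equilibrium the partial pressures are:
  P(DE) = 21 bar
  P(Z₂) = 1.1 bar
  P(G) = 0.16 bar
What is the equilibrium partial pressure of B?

At equilibrium, Kₚ = P(B)³·P(Z₂) / (P(G)²·P(DE)) = 1.5×10⁻⁴.
(P(B))³·(1.1) / ((0.16)²·(21)) = 1.5×10⁻⁴
P(B)³ = 7.33×10⁻⁵ ⇒ P(B) = 0.042 bar

P(B) = 0.042 bar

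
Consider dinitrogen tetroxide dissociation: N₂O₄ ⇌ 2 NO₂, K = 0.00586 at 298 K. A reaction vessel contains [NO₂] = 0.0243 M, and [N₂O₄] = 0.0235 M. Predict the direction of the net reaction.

Q = [NO₂]² / [N₂O₄] = (0.0243)² / (0.0235) = 0.0251
Q = 0.0251 > K = 0.00586, so the reverse reaction proceeds.

toward reactants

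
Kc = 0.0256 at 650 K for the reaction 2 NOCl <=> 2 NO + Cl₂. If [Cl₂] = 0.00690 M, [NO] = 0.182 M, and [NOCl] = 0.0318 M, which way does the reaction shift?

toward reactants

Qc = [NO]²·[Cl₂] / [NOCl]² = (0.182)²·(0.00690) / (0.0318)² = 0.226
Qc = 0.226 > Kc = 0.0256, so the reverse reaction proceeds.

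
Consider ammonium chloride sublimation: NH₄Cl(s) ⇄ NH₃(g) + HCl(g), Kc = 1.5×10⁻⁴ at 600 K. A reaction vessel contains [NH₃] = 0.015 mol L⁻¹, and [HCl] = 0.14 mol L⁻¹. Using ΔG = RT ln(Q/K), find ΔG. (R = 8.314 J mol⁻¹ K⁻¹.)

ΔG = 13.2 kJ/mol

(NH₄Cl is a pure solid — omitted from Qc.)
Qc = [NH₃]·[HCl] = (0.015)·(0.14) = 0.00210
ΔG = RT ln(Qc/Kc) = (8.314 J mol⁻¹ K⁻¹)(600 K) × ln(0.00210/1.5×10⁻⁴)
   = (4.988 kJ/mol)(2.639) = 13.2 kJ/mol
ΔG > 0, so the forward reaction is non-spontaneous (proceeds in reverse).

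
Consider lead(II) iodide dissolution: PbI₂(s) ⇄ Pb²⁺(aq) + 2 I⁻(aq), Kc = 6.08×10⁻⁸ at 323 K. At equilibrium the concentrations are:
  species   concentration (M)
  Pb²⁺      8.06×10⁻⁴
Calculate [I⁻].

[I⁻] = 0.00869 M

(PbI₂ is a pure solid — omitted from Kc.)
At equilibrium, Kc = [Pb²⁺]·[I⁻]² = 6.08×10⁻⁸.
(8.06×10⁻⁴)·([I⁻])² = 6.08×10⁻⁸
[I⁻]² = 7.54×10⁻⁵ ⇒ [I⁻] = 0.00869 M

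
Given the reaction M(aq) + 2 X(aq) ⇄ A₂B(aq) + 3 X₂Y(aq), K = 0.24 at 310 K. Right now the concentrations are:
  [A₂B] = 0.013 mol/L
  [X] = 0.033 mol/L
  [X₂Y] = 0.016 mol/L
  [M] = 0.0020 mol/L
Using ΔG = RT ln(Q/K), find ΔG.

ΔG = -5.89 kJ/mol

Q = [A₂B]·[X₂Y]³ / ([M]·[X]²) = (0.013)·(0.016)³ / ((0.0020)·(0.033)²) = 0.0244
ΔG = RT ln(Q/K) = (8.314 J mol⁻¹ K⁻¹)(310 K) × ln(0.0244/0.24)
   = (2.577 kJ/mol)(-2.286) = -5.89 kJ/mol
ΔG < 0, so the forward reaction is spontaneous (proceeds forward).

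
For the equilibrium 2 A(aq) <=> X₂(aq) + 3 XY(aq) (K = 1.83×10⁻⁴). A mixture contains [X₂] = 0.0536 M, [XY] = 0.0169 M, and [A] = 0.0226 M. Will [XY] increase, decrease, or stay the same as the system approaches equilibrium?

Q = [X₂]·[XY]³ / [A]² = (0.0536)·(0.0169)³ / (0.0226)² = 5.07×10⁻⁴
Q = 5.07×10⁻⁴ > K = 1.83×10⁻⁴: net reverse reaction.
XY is a product, so it decreases.

decrease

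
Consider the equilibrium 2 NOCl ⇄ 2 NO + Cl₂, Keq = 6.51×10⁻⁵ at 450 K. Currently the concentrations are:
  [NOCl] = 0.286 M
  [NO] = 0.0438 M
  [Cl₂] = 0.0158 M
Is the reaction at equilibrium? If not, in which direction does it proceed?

Q = [NO]²·[Cl₂] / [NOCl]² = (0.0438)²·(0.0158) / (0.286)² = 3.71×10⁻⁴
Q = 3.71×10⁻⁴ > Keq = 6.51×10⁻⁵, so the reverse reaction proceeds.

in the reverse direction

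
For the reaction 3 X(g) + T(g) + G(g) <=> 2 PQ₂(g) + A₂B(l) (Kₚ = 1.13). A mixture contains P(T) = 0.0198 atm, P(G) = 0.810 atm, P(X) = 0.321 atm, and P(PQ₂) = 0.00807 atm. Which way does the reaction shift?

(A₂B is a pure liquid — omitted from Qₚ.)
Qₚ = P(PQ₂)² / (P(X)³·P(T)·P(G)) = (0.00807)² / ((0.321)³·(0.0198)·(0.810)) = 0.123
Qₚ = 0.123 < Kₚ = 1.13, so the forward reaction proceeds.

to the right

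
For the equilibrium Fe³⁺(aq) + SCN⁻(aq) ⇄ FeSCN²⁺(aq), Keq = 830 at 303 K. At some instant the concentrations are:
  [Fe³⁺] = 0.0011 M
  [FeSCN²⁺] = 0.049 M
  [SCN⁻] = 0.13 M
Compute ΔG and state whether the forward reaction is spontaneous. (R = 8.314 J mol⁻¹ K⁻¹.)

Q = [FeSCN²⁺] / ([Fe³⁺]·[SCN⁻]) = (0.049) / ((0.0011)·(0.13)) = 343
ΔG = RT ln(Q/Keq) = (8.314 J mol⁻¹ K⁻¹)(303 K) × ln(343/830)
   = (2.519 kJ/mol)(-0.8837) = -2.23 kJ/mol
ΔG < 0, so the forward reaction is spontaneous (proceeds forward).

ΔG = -2.23 kJ/mol; the forward reaction is spontaneous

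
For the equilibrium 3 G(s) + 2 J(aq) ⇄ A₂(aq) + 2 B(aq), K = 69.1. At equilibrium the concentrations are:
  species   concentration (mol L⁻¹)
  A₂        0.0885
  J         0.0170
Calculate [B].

(G is a pure solid — omitted from K.)
At equilibrium, K = [A₂]·[B]² / [J]² = 69.1.
(0.0885)·([B])² / (0.0170)² = 69.1
[B]² = 0.226 ⇒ [B] = 0.475 mol L⁻¹

[B] = 0.475 mol L⁻¹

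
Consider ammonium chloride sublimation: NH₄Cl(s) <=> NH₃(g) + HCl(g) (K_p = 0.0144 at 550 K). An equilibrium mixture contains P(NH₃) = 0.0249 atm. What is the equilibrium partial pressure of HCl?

(NH₄Cl is a pure solid — omitted from K_p.)
At equilibrium, K_p = P(NH₃)·P(HCl) = 0.0144.
(0.0249)·(P(HCl)) = 0.0144
P(HCl) = 0.578 atm

P(HCl) = 0.578 atm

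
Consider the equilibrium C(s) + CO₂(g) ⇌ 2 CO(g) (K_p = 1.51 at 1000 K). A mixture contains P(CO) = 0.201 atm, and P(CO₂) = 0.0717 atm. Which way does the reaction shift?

to the right

(C is a pure solid — omitted from Q_p.)
Q_p = P(CO)² / P(CO₂) = (0.201)² / (0.0717) = 0.563
Q_p = 0.563 < K_p = 1.51, so the forward reaction proceeds.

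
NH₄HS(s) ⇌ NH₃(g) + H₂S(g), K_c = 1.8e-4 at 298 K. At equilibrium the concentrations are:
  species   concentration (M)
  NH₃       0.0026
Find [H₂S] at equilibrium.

(NH₄HS is a pure solid — omitted from K_c.)
At equilibrium, K_c = [NH₃]·[H₂S] = 1.8e-4.
(0.0026)·([H₂S]) = 1.8e-4
[H₂S] = 0.0692 = 0.069 M

[H₂S] = 0.069 M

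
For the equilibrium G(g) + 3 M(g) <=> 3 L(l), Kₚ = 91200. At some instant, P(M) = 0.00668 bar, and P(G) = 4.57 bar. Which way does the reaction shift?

(L is a pure liquid — omitted from Qₚ.)
Qₚ = 1 / (P(G)·P(M)³) = 1 / ((4.57)·(0.00668)³) = 7.34×10⁵
Qₚ = 7.34×10⁵ > Kₚ = 91200, so the reverse reaction proceeds.

toward reactants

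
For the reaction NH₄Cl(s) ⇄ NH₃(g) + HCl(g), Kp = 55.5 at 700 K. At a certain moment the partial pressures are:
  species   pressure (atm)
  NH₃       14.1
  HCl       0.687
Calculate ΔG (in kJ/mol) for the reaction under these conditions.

(NH₄Cl is a pure solid — omitted from Qp.)
Qp = P(NH₃)·P(HCl) = (14.1)·(0.687) = 9.69
ΔG = RT ln(Qp/Kp) = (8.314 J mol⁻¹ K⁻¹)(700 K) × ln(9.69/55.5)
   = (5.820 kJ/mol)(-1.745) = -10.2 kJ/mol
ΔG < 0, so the forward reaction is spontaneous (proceeds forward).

ΔG = -10.2 kJ/mol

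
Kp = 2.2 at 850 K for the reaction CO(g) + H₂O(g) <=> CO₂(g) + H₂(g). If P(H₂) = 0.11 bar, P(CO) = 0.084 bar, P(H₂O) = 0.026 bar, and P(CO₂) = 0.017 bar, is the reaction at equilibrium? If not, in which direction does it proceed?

forward (toward products)

Qp = P(CO₂)·P(H₂) / (P(CO)·P(H₂O)) = (0.017)·(0.11) / ((0.084)·(0.026)) = 0.86
Qp = 0.86 < Kp = 2.2, so the forward reaction proceeds.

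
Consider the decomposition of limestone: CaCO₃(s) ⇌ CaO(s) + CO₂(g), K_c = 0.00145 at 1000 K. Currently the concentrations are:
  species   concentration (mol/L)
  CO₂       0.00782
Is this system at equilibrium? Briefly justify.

(CaCO₃, CaO are pure solids — omitted from Q_c.)
Q_c = [CO₂] = 0.00782
Q_c = 0.00782 > K_c = 0.00145: net reverse reaction.

no; Q > K, reaction proceeds in reverse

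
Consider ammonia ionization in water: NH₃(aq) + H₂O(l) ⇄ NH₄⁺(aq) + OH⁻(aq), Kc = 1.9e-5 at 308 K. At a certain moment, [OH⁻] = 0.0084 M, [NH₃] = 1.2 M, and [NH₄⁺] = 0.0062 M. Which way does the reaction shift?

(H₂O is a pure liquid — omitted from Qc.)
Qc = [NH₄⁺]·[OH⁻] / [NH₃] = (0.0062)·(0.0084) / (1.2) = 4.3e-5
Qc = 4.3e-5 > Kc = 1.9e-5, so the reverse reaction proceeds.

in the reverse direction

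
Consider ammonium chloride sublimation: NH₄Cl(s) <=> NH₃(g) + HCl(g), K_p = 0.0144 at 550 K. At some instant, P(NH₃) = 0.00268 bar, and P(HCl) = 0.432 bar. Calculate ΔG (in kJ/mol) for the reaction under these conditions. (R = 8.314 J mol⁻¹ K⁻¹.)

ΔG = -11.5 kJ/mol

(NH₄Cl is a pure solid — omitted from Q_p.)
Q_p = P(NH₃)·P(HCl) = (0.00268)·(0.432) = 0.00116
ΔG = RT ln(Q_p/K_p) = (8.314 J mol⁻¹ K⁻¹)(550 K) × ln(0.00116/0.0144)
   = (4.573 kJ/mol)(-2.519) = -11.5 kJ/mol
ΔG < 0, so the forward reaction is spontaneous (proceeds forward).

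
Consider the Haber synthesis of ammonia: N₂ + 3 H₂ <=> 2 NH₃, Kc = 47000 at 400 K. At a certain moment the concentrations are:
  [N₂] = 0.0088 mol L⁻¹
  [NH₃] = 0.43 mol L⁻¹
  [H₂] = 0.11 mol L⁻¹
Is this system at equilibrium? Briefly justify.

no; Q < K, reaction proceeds forward

Qc = [NH₃]² / ([N₂]·[H₂]³) = (0.43)² / ((0.0088)·(0.11)³) = 16000
Qc = 16000 < Kc = 47000: net forward reaction.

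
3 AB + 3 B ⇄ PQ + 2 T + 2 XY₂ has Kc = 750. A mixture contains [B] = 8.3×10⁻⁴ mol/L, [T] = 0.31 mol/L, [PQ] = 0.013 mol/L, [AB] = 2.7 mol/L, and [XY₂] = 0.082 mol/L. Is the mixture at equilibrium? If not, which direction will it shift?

yes, at equilibrium

Qc = [PQ]·[T]²·[XY₂]² / ([AB]³·[B]³) = (0.013)·(0.31)²·(0.082)² / ((2.7)³·(8.3×10⁻⁴)³) = 750
Qc = 750 = Kc; the system is at equilibrium.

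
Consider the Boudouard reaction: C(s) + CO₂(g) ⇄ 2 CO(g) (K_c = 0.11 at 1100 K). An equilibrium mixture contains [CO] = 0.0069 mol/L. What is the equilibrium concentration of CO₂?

[CO₂] = 4.3e-4 mol/L

(C is a pure solid — omitted from K_c.)
At equilibrium, K_c = [CO]² / [CO₂] = 0.11.
(0.0069)² / ([CO₂]) = 0.11
[CO₂] = 4.33e-4 = 4.3e-4 mol/L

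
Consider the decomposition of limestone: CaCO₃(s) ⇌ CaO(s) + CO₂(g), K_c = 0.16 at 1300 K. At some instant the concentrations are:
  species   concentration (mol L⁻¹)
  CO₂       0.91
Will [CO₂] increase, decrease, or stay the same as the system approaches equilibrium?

decrease

(CaCO₃, CaO are pure solids — omitted from Q_c.)
Q_c = [CO₂] = 0.91
Q_c = 0.91 > K_c = 0.16: net reverse reaction.
CO₂ is a product, so it decreases.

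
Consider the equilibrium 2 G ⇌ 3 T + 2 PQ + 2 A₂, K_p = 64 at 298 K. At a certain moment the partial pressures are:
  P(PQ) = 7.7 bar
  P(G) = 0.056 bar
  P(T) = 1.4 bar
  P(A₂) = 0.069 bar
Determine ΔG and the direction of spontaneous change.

Q_p = P(T)³·P(PQ)²·P(A₂)² / P(G)² = (1.4)³·(7.7)²·(0.069)² / (0.056)² = 247
ΔG = RT ln(Q_p/K_p) = (8.314 J mol⁻¹ K⁻¹)(298 K) × ln(247/64)
   = (2.478 kJ/mol)(1.351) = 3.35 kJ/mol
ΔG > 0, so the forward reaction is non-spontaneous (proceeds in reverse).

ΔG = 3.35 kJ/mol; the forward reaction is non-spontaneous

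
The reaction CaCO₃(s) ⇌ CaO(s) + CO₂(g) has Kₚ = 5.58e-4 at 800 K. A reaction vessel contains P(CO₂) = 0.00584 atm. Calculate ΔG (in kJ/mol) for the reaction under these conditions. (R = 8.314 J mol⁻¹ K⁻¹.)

ΔG = 15.6 kJ/mol

(CaCO₃, CaO are pure solids — omitted from Qₚ.)
Qₚ = P(CO₂) = 0.00584
ΔG = RT ln(Qₚ/Kₚ) = (8.314 J mol⁻¹ K⁻¹)(800 K) × ln(0.00584/5.58e-4)
   = (6.651 kJ/mol)(2.348) = 15.6 kJ/mol
ΔG > 0, so the forward reaction is non-spontaneous (proceeds in reverse).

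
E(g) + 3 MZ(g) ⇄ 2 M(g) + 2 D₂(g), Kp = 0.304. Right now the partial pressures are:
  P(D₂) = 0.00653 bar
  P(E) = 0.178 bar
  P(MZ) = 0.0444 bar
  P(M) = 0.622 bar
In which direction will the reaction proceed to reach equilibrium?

Qp = P(M)²·P(D₂)² / (P(E)·P(MZ)³) = (0.622)²·(0.00653)² / ((0.178)·(0.0444)³) = 1.06
Qp = 1.06 > Kp = 0.304, so the reverse reaction proceeds.

to the left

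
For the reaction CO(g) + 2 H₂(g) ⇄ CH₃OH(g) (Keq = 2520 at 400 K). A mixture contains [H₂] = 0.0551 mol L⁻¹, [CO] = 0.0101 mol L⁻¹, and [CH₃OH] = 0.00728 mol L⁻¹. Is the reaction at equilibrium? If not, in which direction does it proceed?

forward (toward products)

Q = [CH₃OH] / ([CO]·[H₂]²) = (0.00728) / ((0.0101)·(0.0551)²) = 237
Q = 237 < Keq = 2520, so the forward reaction proceeds.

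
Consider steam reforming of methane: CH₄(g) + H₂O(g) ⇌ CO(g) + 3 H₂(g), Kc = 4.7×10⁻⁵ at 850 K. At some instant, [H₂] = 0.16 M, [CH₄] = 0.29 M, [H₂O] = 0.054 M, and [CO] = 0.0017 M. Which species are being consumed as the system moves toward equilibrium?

CO, H₂ (products)

Qc = [CO]·[H₂]³ / ([CH₄]·[H₂O]) = (0.0017)·(0.16)³ / ((0.29)·(0.054)) = 4.4×10⁻⁴
Qc = 4.4×10⁻⁴ > Kc = 4.7×10⁻⁵: net reverse reaction.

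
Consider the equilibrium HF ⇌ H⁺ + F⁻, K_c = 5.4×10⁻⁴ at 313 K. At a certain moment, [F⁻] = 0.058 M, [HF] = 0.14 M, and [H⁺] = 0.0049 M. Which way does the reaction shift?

Q_c = [H⁺]·[F⁻] / [HF] = (0.0049)·(0.058) / (0.14) = 0.0020
Q_c = 0.0020 > K_c = 5.4×10⁻⁴, so the reverse reaction proceeds.

toward reactants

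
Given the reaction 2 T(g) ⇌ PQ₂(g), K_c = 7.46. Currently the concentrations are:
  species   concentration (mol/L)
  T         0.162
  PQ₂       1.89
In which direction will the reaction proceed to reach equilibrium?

to the left

Q_c = [PQ₂] / [T]² = (1.89) / (0.162)² = 72.0
Q_c = 72.0 > K_c = 7.46, so the reverse reaction proceeds.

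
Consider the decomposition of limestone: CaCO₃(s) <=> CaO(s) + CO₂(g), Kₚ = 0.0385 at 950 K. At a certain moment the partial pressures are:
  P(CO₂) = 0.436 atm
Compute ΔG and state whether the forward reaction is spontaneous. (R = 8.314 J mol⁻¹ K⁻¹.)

(CaCO₃, CaO are pure solids — omitted from Qₚ.)
Qₚ = P(CO₂) = 0.436
ΔG = RT ln(Qₚ/Kₚ) = (8.314 J mol⁻¹ K⁻¹)(950 K) × ln(0.436/0.0385)
   = (7.898 kJ/mol)(2.427) = 19.2 kJ/mol
ΔG > 0, so the forward reaction is non-spontaneous (proceeds in reverse).

ΔG = 19.2 kJ/mol; the forward reaction is non-spontaneous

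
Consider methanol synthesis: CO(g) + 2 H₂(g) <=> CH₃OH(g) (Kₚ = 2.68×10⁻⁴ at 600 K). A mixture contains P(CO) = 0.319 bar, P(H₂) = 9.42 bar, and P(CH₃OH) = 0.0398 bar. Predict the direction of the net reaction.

Qₚ = P(CH₃OH) / (P(CO)·P(H₂)²) = (0.0398) / ((0.319)·(9.42)²) = 0.00141
Qₚ = 0.00141 > Kₚ = 2.68×10⁻⁴, so the reverse reaction proceeds.

reverse (toward reactants)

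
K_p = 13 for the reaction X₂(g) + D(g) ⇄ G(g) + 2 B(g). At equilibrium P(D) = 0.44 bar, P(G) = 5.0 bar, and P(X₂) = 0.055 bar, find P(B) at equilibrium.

At equilibrium, K_p = P(G)·P(B)² / (P(X₂)·P(D)) = 13.
(5.0)·(P(B))² / ((0.055)·(0.44)) = 13
P(B)² = 0.0629 ⇒ P(B) = 0.25 bar

P(B) = 0.25 bar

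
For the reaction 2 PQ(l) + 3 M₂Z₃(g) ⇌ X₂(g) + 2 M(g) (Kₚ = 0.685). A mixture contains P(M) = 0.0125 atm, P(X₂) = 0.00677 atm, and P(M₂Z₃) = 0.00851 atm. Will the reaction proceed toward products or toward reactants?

to the left

(PQ is a pure liquid — omitted from Qₚ.)
Qₚ = P(X₂)·P(M)² / P(M₂Z₃)³ = (0.00677)·(0.0125)² / (0.00851)³ = 1.72
Qₚ = 1.72 > Kₚ = 0.685, so the reverse reaction proceeds.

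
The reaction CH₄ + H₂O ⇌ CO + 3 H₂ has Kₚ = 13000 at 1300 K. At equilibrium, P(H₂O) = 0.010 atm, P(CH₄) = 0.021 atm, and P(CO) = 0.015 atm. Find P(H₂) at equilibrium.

P(H₂) = 5.7 atm

At equilibrium, Kₚ = P(CO)·P(H₂)³ / (P(CH₄)·P(H₂O)) = 13000.
(0.015)·(P(H₂))³ / ((0.021)·(0.010)) = 13000
P(H₂)³ = 182 ⇒ P(H₂) = 5.7 atm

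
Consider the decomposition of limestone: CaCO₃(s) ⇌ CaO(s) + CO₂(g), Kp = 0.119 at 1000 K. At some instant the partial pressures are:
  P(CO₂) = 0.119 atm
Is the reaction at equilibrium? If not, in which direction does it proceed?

neither direction; the system is at equilibrium

(CaCO₃, CaO are pure solids — omitted from Qp.)
Qp = P(CO₂) = 0.119
Qp = 0.119 = Kp, so the system is already at equilibrium.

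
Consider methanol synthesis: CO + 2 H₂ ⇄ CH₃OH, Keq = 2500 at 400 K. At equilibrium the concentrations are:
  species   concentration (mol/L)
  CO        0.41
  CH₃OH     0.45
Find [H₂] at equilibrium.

At equilibrium, Keq = [CH₃OH] / ([CO]·[H₂]²) = 2500.
(0.45) / ((0.41)·([H₂])²) = 2500
[H₂]² = 4.39×10⁻⁴ ⇒ [H₂] = 0.021 mol/L

[H₂] = 0.021 mol/L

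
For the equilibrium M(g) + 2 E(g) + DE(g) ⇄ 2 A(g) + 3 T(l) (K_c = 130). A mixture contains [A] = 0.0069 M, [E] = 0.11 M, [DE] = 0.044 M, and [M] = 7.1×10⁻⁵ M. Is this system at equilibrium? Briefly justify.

no; Q > K, reaction proceeds in reverse

(T is a pure liquid — omitted from Q_c.)
Q_c = [A]² / ([M]·[E]²·[DE]) = (0.0069)² / ((7.1×10⁻⁵)·(0.11)²·(0.044)) = 1300
Q_c = 1300 > K_c = 130: net reverse reaction.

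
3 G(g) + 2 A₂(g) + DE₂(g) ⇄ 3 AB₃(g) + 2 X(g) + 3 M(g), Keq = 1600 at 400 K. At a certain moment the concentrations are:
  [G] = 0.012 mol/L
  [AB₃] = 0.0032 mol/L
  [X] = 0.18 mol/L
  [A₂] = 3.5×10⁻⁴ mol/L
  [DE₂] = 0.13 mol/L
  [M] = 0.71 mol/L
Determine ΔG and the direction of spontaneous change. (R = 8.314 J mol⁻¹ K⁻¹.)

ΔG = 7.17 kJ/mol; the forward reaction is non-spontaneous

Q = [AB₃]³·[X]²·[M]³ / ([G]³·[A₂]²·[DE₂]) = (0.0032)³·(0.18)²·(0.71)³ / ((0.012)³·(3.5×10⁻⁴)²·(0.13)) = 13800
ΔG = RT ln(Q/Keq) = (8.314 J mol⁻¹ K⁻¹)(400 K) × ln(13800/1600)
   = (3.326 kJ/mol)(2.155) = 7.17 kJ/mol
ΔG > 0, so the forward reaction is non-spontaneous (proceeds in reverse).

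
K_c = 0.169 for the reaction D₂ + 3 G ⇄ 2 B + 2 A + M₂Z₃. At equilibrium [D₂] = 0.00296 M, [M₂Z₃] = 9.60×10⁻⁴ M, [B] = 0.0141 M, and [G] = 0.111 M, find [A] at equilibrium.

[A] = 1.89 M

At equilibrium, K_c = [B]²·[A]²·[M₂Z₃] / ([D₂]·[G]³) = 0.169.
(0.0141)²·([A])²·(9.60×10⁻⁴) / ((0.00296)·(0.111)³) = 0.169
[A]² = 3.58 ⇒ [A] = 1.89 M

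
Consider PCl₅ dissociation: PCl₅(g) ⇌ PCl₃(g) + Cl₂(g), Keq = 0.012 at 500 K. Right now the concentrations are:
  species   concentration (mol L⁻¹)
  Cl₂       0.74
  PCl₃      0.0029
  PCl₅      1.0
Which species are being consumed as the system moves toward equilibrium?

PCl₅ (reactants)

Q = [PCl₃]·[Cl₂] / [PCl₅] = (0.0029)·(0.74) / (1.0) = 0.0021
Q = 0.0021 < Keq = 0.012: net forward reaction.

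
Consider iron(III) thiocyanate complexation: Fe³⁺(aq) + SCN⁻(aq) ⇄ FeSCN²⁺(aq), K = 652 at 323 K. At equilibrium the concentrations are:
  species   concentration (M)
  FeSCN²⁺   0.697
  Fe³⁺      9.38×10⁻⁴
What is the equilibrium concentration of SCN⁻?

At equilibrium, K = [FeSCN²⁺] / ([Fe³⁺]·[SCN⁻]) = 652.
(0.697) / ((9.38×10⁻⁴)·([SCN⁻])) = 652
[SCN⁻] = 1.14 M

[SCN⁻] = 1.14 M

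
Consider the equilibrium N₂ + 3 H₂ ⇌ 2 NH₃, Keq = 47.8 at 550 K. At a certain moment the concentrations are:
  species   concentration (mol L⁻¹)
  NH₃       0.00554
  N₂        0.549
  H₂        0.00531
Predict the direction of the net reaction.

to the left

Q = [NH₃]² / ([N₂]·[H₂]³) = (0.00554)² / ((0.549)·(0.00531)³) = 373
Q = 373 > Keq = 47.8, so the reverse reaction proceeds.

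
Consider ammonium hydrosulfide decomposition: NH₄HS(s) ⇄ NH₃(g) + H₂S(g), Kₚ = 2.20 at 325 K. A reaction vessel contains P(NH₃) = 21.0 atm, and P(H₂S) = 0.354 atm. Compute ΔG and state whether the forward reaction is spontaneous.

ΔG = 3.29 kJ/mol; the forward reaction is non-spontaneous

(NH₄HS is a pure solid — omitted from Qₚ.)
Qₚ = P(NH₃)·P(H₂S) = (21.0)·(0.354) = 7.43
ΔG = RT ln(Qₚ/Kₚ) = (8.314 J mol⁻¹ K⁻¹)(325 K) × ln(7.43/2.20)
   = (2.702 kJ/mol)(1.217) = 3.29 kJ/mol
ΔG > 0, so the forward reaction is non-spontaneous (proceeds in reverse).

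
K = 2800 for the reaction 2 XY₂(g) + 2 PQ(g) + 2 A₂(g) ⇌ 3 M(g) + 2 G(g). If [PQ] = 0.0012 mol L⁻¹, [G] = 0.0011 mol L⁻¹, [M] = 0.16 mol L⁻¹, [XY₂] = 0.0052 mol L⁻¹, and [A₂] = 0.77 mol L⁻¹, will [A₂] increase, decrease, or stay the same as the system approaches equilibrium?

Q = [M]³·[G]² / ([XY₂]²·[PQ]²·[A₂]²) = (0.16)³·(0.0011)² / ((0.0052)²·(0.0012)²·(0.77)²) = 210
Q = 210 < K = 2800: net forward reaction.
A₂ is a reactant, so it decreases.

decrease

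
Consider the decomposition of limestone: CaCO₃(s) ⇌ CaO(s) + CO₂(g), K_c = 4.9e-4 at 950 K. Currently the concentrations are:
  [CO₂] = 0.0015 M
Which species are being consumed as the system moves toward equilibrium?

(CaCO₃, CaO are pure solids — omitted from Q_c.)
Q_c = [CO₂] = 0.0015
Q_c = 0.0015 > K_c = 4.9e-4: net reverse reaction.

CaO, CO₂ (products)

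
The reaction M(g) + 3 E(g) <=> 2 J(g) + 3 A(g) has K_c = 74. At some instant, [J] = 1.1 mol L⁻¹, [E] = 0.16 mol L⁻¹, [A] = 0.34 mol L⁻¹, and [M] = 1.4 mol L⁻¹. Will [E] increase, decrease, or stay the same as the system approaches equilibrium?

Q_c = [J]²·[A]³ / ([M]·[E]³) = (1.1)²·(0.34)³ / ((1.4)·(0.16)³) = 8.3
Q_c = 8.3 < K_c = 74: net forward reaction.
E is a reactant, so it decreases.

decrease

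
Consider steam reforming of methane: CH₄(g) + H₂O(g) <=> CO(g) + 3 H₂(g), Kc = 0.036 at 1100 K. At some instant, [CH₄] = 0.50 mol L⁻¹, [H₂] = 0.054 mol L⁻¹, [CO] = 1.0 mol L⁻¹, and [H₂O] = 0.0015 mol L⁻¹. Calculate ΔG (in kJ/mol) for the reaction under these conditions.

Qc = [CO]·[H₂]³ / ([CH₄]·[H₂O]) = (1.0)·(0.054)³ / ((0.50)·(0.0015)) = 0.210
ΔG = RT ln(Qc/Kc) = (8.314 J mol⁻¹ K⁻¹)(1100 K) × ln(0.210/0.036)
   = (9.145 kJ/mol)(1.764) = 16.1 kJ/mol
ΔG > 0, so the forward reaction is non-spontaneous (proceeds in reverse).

ΔG = 16.1 kJ/mol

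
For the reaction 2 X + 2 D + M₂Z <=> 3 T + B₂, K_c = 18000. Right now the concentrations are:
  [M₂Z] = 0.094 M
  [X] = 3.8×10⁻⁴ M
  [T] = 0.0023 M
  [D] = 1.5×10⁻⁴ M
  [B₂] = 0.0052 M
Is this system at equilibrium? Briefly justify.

no; Q > K, reaction proceeds in reverse

Q_c = [T]³·[B₂] / ([X]²·[D]²·[M₂Z]) = (0.0023)³·(0.0052) / ((3.8×10⁻⁴)²·(1.5×10⁻⁴)²·(0.094)) = 2.1×10⁵
Q_c = 2.1×10⁵ > K_c = 18000: net reverse reaction.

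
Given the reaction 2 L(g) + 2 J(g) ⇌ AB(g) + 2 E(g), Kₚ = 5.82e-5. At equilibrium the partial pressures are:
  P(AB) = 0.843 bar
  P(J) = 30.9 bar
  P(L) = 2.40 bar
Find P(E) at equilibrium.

P(E) = 0.616 bar

At equilibrium, Kₚ = P(AB)·P(E)² / (P(L)²·P(J)²) = 5.82e-5.
(0.843)·(P(E))² / ((2.40)²·(30.9)²) = 5.82e-5
P(E)² = 0.380 ⇒ P(E) = 0.616 bar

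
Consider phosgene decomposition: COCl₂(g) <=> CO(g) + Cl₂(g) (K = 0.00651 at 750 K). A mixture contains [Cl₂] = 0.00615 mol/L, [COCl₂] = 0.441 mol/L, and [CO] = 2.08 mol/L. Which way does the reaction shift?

Q = [CO]·[Cl₂] / [COCl₂] = (2.08)·(0.00615) / (0.441) = 0.0290
Q = 0.0290 > K = 0.00651, so the reverse reaction proceeds.

in the reverse direction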